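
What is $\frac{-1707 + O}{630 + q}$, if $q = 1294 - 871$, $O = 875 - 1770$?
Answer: $- \frac{2602}{1053} \approx -2.471$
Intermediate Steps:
$O = -895$ ($O = 875 - 1770 = -895$)
$q = 423$
$\frac{-1707 + O}{630 + q} = \frac{-1707 - 895}{630 + 423} = - \frac{2602}{1053}$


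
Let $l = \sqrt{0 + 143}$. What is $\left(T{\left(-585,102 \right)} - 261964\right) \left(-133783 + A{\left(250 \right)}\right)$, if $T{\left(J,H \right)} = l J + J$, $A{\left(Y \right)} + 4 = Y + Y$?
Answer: $34994368563 + 77972895 \sqrt{143} \approx 3.5927 \cdot 10^{10}$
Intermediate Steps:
$l = \sqrt{143} \approx 11.958$
$A{\left(Y \right)} = -4 + 2 Y$ ($A{\left(Y \right)} = -4 + \left(Y + Y\right) = -4 + 2 Y$)
$T{\left(J,H \right)} = J + J \sqrt{143}$ ($T{\left(J,H \right)} = \sqrt{143} J + J = J \sqrt{143} + J = J + J \sqrt{143}$)
$\left(T{\left(-585,102 \right)} - 261964\right) \left(-133783 + A{\left(250 \right)}\right) = \left(- 585 \left(1 + \sqrt{143}\right) - 261964\right) \left(-133783 + \left(-4 + 2 \cdot 250\right)\right) = \left(\left(-585 - 585 \sqrt{143}\right) - 261964\right) \left(-133783 + \left(-4 + 500\right)\right) = \left(-262549 - 585 \sqrt{143}\right) \left(-133783 + 496\right) = \left(-262549 - 585 \sqrt{143}\right) \left(-133287\right) = 34994368563 + 77972895 \sqrt{143}$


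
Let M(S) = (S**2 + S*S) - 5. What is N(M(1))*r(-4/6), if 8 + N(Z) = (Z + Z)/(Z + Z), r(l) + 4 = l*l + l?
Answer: 266/9 ≈ 29.556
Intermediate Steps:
M(S) = -5 + 2*S**2 (M(S) = (S**2 + S**2) - 5 = 2*S**2 - 5 = -5 + 2*S**2)
r(l) = -4 + l + l**2 (r(l) = -4 + (l*l + l) = -4 + (l**2 + l) = -4 + (l + l**2) = -4 + l + l**2)
N(Z) = -7 (N(Z) = -8 + (Z + Z)/(Z + Z) = -8 + (2*Z)/((2*Z)) = -8 + (2*Z)*(1/(2*Z)) = -8 + 1 = -7)
N(M(1))*r(-4/6) = -7*(-4 - 4/6 + (-4/6)**2) = -7*(-4 - 4*1/6 + (-4*1/6)**2) = -7*(-4 - 2/3 + (-2/3)**2) = -7*(-4 - 2/3 + 4/9) = -7*(-38/9) = 266/9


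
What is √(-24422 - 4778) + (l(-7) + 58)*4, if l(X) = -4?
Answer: 216 + 20*I*√73 ≈ 216.0 + 170.88*I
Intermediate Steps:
√(-24422 - 4778) + (l(-7) + 58)*4 = √(-24422 - 4778) + (-4 + 58)*4 = √(-29200) + 54*4 = 20*I*√73 + 216 = 216 + 20*I*√73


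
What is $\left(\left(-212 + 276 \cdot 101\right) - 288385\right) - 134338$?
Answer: $-395059$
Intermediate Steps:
$\left(\left(-212 + 276 \cdot 101\right) - 288385\right) - 134338 = \left(\left(-212 + 27876\right) - 288385\right) - 134338 = \left(27664 - 288385\right) - 134338 = -260721 - 134338 = -395059$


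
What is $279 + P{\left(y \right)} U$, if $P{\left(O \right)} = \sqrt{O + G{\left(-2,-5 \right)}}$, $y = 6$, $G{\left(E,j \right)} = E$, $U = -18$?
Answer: $243$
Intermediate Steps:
$P{\left(O \right)} = \sqrt{-2 + O}$ ($P{\left(O \right)} = \sqrt{O - 2} = \sqrt{-2 + O}$)
$279 + P{\left(y \right)} U = 279 + \sqrt{-2 + 6} \left(-18\right) = 279 + \sqrt{4} \left(-18\right) = 279 + 2 \left(-18\right) = 279 - 36 = 243$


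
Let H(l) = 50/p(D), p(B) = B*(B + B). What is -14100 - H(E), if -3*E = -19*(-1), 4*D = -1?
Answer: -14500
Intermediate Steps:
D = -¼ (D = (¼)*(-1) = -¼ ≈ -0.25000)
E = -19/3 (E = -(-19)*(-1)/3 = -⅓*19 = -19/3 ≈ -6.3333)
p(B) = 2*B² (p(B) = B*(2*B) = 2*B²)
H(l) = 400 (H(l) = 50/((2*(-¼)²)) = 50/((2*(1/16))) = 50/(⅛) = 50*8 = 400)
-14100 - H(E) = -14100 - 1*400 = -14100 - 400 = -14500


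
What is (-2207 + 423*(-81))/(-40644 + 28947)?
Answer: 5210/1671 ≈ 3.1179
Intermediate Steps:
(-2207 + 423*(-81))/(-40644 + 28947) = (-2207 - 34263)/(-11697) = -36470*(-1/11697) = 5210/1671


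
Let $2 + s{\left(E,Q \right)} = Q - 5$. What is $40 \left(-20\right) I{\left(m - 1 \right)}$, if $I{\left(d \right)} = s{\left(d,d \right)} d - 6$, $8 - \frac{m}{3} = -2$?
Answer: $-505600$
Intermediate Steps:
$m = 30$ ($m = 24 - -6 = 24 + 6 = 30$)
$s{\left(E,Q \right)} = -7 + Q$ ($s{\left(E,Q \right)} = -2 + \left(Q - 5\right) = -2 + \left(-5 + Q\right) = -7 + Q$)
$I{\left(d \right)} = -6 + d \left(-7 + d\right)$ ($I{\left(d \right)} = \left(-7 + d\right) d - 6 = d \left(-7 + d\right) - 6 = -6 + d \left(-7 + d\right)$)
$40 \left(-20\right) I{\left(m - 1 \right)} = 40 \left(-20\right) \left(-6 + \left(30 - 1\right) \left(-7 + \left(30 - 1\right)\right)\right) = - 800 \left(-6 + 29 \left(-7 + 29\right)\right) = - 800 \left(-6 + 29 \cdot 22\right) = - 800 \left(-6 + 638\right) = \left(-800\right) 632 = -505600$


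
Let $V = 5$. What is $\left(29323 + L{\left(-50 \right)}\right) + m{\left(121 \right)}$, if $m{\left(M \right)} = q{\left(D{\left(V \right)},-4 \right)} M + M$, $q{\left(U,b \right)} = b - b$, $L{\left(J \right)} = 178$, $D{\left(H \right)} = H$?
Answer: $29622$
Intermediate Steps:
$q{\left(U,b \right)} = 0$
$m{\left(M \right)} = M$ ($m{\left(M \right)} = 0 M + M = 0 + M = M$)
$\left(29323 + L{\left(-50 \right)}\right) + m{\left(121 \right)} = \left(29323 + 178\right) + 121 = 29501 + 121 = 29622$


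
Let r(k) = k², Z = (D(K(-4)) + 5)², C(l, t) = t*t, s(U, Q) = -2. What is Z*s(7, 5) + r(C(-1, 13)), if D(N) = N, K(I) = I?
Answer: 28559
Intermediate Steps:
C(l, t) = t²
Z = 1 (Z = (-4 + 5)² = 1² = 1)
Z*s(7, 5) + r(C(-1, 13)) = 1*(-2) + (13²)² = -2 + 169² = -2 + 28561 = 28559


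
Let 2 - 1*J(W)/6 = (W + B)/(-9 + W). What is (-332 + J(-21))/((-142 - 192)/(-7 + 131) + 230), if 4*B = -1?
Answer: -40207/28186 ≈ -1.4265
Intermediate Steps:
B = -¼ (B = (¼)*(-1) = -¼ ≈ -0.25000)
J(W) = 12 - 6*(-¼ + W)/(-9 + W) (J(W) = 12 - 6*(W - ¼)/(-9 + W) = 12 - 6*(-¼ + W)/(-9 + W))
(-332 + J(-21))/((-142 - 192)/(-7 + 131) + 230) = (-332 + 3*(-71 + 4*(-21))/(2*(-9 - 21)))/((-142 - 192)/(-7 + 131) + 230) = (-332 + (3/2)*(-71 - 84)/(-30))/(-334/124 + 230) = (-332 + (3/2)*(-1/30)*(-155))/(-334*1/124 + 230) = (-332 + 31/4)/(-167/62 + 230) = -1297/(4*14093/62) = -1297/4*62/14093 = -40207/28186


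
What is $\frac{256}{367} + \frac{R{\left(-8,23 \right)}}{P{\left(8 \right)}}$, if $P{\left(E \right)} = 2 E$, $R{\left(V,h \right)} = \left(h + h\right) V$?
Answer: $- \frac{8185}{367} \approx -22.302$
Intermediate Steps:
$R{\left(V,h \right)} = 2 V h$ ($R{\left(V,h \right)} = 2 h V = 2 V h$)
$\frac{256}{367} + \frac{R{\left(-8,23 \right)}}{P{\left(8 \right)}} = \frac{256}{367} + \frac{2 \left(-8\right) 23}{2 \cdot 8} = 256 \cdot \frac{1}{367} - \frac{368}{16} = \frac{256}{367} - 23 = - \frac{8185}{367}$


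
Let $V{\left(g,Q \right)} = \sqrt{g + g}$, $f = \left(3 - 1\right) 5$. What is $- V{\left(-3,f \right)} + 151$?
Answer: $151 - i \sqrt{6} \approx 151.0 - 2.4495 i$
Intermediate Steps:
$f = 10$ ($f = 2 \cdot 5 = 10$)
$V{\left(g,Q \right)} = \sqrt{2} \sqrt{g}$ ($V{\left(g,Q \right)} = \sqrt{2 g} = \sqrt{2} \sqrt{g}$)
$- V{\left(-3,f \right)} + 151 = - \sqrt{2} \sqrt{-3} + 151 = - \sqrt{2} i \sqrt{3} + 151 = - i \sqrt{6} + 151 = 151 - i \sqrt{6}$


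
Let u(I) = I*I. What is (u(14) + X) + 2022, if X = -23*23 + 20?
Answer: 1709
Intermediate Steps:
u(I) = I²
X = -509 (X = -529 + 20 = -509)
(u(14) + X) + 2022 = (14² - 509) + 2022 = (196 - 509) + 2022 = -313 + 2022 = 1709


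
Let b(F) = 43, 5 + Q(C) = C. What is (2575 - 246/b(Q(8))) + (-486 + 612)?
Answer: 115897/43 ≈ 2695.3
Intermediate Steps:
Q(C) = -5 + C
(2575 - 246/b(Q(8))) + (-486 + 612) = (2575 - 246/43) + (-486 + 612) = (2575 - 246*1/43) + 126 = (2575 - 246/43) + 126 = 110479/43 + 126 = 115897/43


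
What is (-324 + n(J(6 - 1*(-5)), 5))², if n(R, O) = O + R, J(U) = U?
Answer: 94864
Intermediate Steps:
(-324 + n(J(6 - 1*(-5)), 5))² = (-324 + (5 + (6 - 1*(-5))))² = (-324 + (5 + (6 + 5)))² = (-324 + (5 + 11))² = (-324 + 16)² = (-308)² = 94864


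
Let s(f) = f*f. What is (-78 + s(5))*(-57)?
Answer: 3021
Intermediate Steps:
s(f) = f²
(-78 + s(5))*(-57) = (-78 + 5²)*(-57) = (-78 + 25)*(-57) = -53*(-57) = 3021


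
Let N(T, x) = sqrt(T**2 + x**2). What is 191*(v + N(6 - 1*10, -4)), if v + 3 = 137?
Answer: 25594 + 764*sqrt(2) ≈ 26674.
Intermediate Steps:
v = 134 (v = -3 + 137 = 134)
191*(v + N(6 - 1*10, -4)) = 191*(134 + sqrt((6 - 1*10)**2 + (-4)**2)) = 191*(134 + sqrt((6 - 10)**2 + 16)) = 191*(134 + sqrt((-4)**2 + 16)) = 191*(134 + sqrt(16 + 16)) = 191*(134 + sqrt(32)) = 191*(134 + 4*sqrt(2)) = 25594 + 764*sqrt(2)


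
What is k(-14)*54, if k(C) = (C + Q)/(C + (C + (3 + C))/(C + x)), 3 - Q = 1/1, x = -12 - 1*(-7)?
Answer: 12312/241 ≈ 51.087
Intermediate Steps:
x = -5 (x = -12 + 7 = -5)
Q = 2 (Q = 3 - 1/1 = 3 - 1*1 = 3 - 1 = 2)
k(C) = (2 + C)/(C + (3 + 2*C)/(-5 + C)) (k(C) = (C + 2)/(C + (C + (3 + C))/(C - 5)) = (2 + C)/(C + (3 + 2*C)/(-5 + C)))
k(-14)*54 = ((-10 + (-14)² - 3*(-14))/(3 + (-14)² - 3*(-14)))*54 = ((-10 + 196 + 42)/(3 + 196 + 42))*54 = (228/241)*54 = 12312/241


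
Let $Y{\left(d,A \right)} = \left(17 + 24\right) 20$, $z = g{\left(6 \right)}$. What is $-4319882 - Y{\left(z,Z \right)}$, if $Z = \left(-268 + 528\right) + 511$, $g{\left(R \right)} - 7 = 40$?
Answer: $-4320702$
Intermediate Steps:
$g{\left(R \right)} = 47$ ($g{\left(R \right)} = 7 + 40 = 47$)
$z = 47$
$Z = 771$ ($Z = 260 + 511 = 771$)
$Y{\left(d,A \right)} = 820$ ($Y{\left(d,A \right)} = 41 \cdot 20 = 820$)
$-4319882 - Y{\left(z,Z \right)} = -4319882 - 820 = -4320702$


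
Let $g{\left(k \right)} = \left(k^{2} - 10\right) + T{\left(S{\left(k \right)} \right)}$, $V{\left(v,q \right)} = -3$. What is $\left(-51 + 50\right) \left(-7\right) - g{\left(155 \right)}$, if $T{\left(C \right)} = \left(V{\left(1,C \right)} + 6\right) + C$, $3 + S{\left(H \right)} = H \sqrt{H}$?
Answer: $-24008 - 155 \sqrt{155} \approx -25938.0$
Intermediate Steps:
$S{\left(H \right)} = -3 + H^{\frac{3}{2}}$ ($S{\left(H \right)} = -3 + H \sqrt{H} = -3 + H^{\frac{3}{2}}$)
$T{\left(C \right)} = 3 + C$ ($T{\left(C \right)} = \left(-3 + 6\right) + C = 3 + C$)
$g{\left(k \right)} = -10 + k^{2} + k^{\frac{3}{2}}$ ($g{\left(k \right)} = \left(k^{2} - 10\right) + \left(3 + \left(-3 + k^{\frac{3}{2}}\right)\right) = \left(-10 + k^{2}\right) + k^{\frac{3}{2}} = -10 + k^{2} + k^{\frac{3}{2}}$)
$\left(-51 + 50\right) \left(-7\right) - g{\left(155 \right)} = \left(-51 + 50\right) \left(-7\right) - \left(-10 + 155^{2} + 155^{\frac{3}{2}}\right) = \left(-1\right) \left(-7\right) - \left(-10 + 24025 + 155 \sqrt{155}\right) = 7 - \left(24015 + 155 \sqrt{155}\right) = -24008 - 155 \sqrt{155}$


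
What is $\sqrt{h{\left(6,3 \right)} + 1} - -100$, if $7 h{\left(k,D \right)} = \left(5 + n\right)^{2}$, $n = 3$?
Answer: $100 + \frac{\sqrt{497}}{7} \approx 103.18$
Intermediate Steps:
$h{\left(k,D \right)} = \frac{64}{7}$ ($h{\left(k,D \right)} = \frac{\left(5 + 3\right)^{2}}{7} = \frac{8^{2}}{7} = \frac{1}{7} \cdot 64 = \frac{64}{7}$)
$\sqrt{h{\left(6,3 \right)} + 1} - -100 = \sqrt{\frac{64}{7} + 1} - -100 = \sqrt{\frac{71}{7}} + 100 = \frac{\sqrt{497}}{7} + 100 = 100 + \frac{\sqrt{497}}{7}$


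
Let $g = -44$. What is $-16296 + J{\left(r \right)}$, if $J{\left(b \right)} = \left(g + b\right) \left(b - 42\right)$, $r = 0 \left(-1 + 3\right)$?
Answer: $-14448$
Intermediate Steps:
$r = 0$ ($r = 0 \cdot 2 = 0$)
$J{\left(b \right)} = \left(-44 + b\right) \left(-42 + b\right)$ ($J{\left(b \right)} = \left(-44 + b\right) \left(b - 42\right) = \left(-44 + b\right) \left(-42 + b\right)$)
$-16296 + J{\left(r \right)} = -16296 + \left(1848 + 0^{2} - 0\right) = -16296 + \left(1848 + 0 + 0\right) = -16296 + 1848 = -14448$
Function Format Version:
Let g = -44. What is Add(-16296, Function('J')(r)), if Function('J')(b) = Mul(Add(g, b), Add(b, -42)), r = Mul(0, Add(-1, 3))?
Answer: -14448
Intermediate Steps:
r = 0 (r = Mul(0, 2) = 0)
Function('J')(b) = Mul(Add(-44, b), Add(-42, b)) (Function('J')(b) = Mul(Add(-44, b), Add(b, -42)) = Mul(Add(-44, b), Add(-42, b)))
Add(-16296, Function('J')(r)) = Add(-16296, Add(1848, Pow(0, 2), Mul(-86, 0))) = Add(-16296, Add(1848, 0, 0)) = Add(-16296, 1848) = -14448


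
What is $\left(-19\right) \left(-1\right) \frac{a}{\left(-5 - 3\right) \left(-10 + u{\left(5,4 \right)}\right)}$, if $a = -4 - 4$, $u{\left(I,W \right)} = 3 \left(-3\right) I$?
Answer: $- \frac{19}{55} \approx -0.34545$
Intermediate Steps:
$u{\left(I,W \right)} = - 9 I$
$a = -8$ ($a = -4 - 4 = -8$)
$\left(-19\right) \left(-1\right) \frac{a}{\left(-5 - 3\right) \left(-10 + u{\left(5,4 \right)}\right)} = \left(-19\right) \left(-1\right) \left(- \frac{8}{\left(-5 - 3\right) \left(-10 - 45\right)}\right) = 19 \left(- \frac{8}{\left(-8\right) \left(-10 - 45\right)}\right) = 19 \left(- \frac{8}{\left(-8\right) \left(-55\right)}\right) = 19 \left(- \frac{8}{440}\right) = 19 \left(\left(-8\right) \frac{1}{440}\right) = 19 \left(- \frac{1}{55}\right) = - \frac{19}{55}$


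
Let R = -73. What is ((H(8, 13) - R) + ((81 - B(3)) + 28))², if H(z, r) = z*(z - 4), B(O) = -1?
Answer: 46225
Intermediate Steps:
H(z, r) = z*(-4 + z)
((H(8, 13) - R) + ((81 - B(3)) + 28))² = ((8*(-4 + 8) - 1*(-73)) + ((81 - 1*(-1)) + 28))² = ((8*4 + 73) + ((81 + 1) + 28))² = ((32 + 73) + (82 + 28))² = (105 + 110)² = 215² = 46225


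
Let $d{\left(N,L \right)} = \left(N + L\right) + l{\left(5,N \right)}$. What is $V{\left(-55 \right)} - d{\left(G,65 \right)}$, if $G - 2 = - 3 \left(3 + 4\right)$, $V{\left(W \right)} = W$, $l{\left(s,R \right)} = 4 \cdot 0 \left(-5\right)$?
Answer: $-101$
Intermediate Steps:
$l{\left(s,R \right)} = 0$ ($l{\left(s,R \right)} = 0 \left(-5\right) = 0$)
$G = -19$ ($G = 2 - 3 \left(3 + 4\right) = 2 - 21 = -19$)
$d{\left(N,L \right)} = L + N$ ($d{\left(N,L \right)} = \left(N + L\right) + 0 = \left(L + N\right) + 0 = L + N$)
$V{\left(-55 \right)} - d{\left(G,65 \right)} = -55 - \left(65 - 19\right) = -55 - 46 = -101$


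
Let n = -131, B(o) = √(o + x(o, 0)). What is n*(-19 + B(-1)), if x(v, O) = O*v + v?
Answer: 2489 - 131*I*√2 ≈ 2489.0 - 185.26*I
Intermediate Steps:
x(v, O) = v + O*v
B(o) = √2*√o (B(o) = √(o + o*(1 + 0)) = √(o + o*1) = √(o + o) = √(2*o) = √2*√o)
n*(-19 + B(-1)) = -131*(-19 + √2*√(-1)) = -131*(-19 + √2*I) = -131*(-19 + I*√2) = 2489 - 131*I*√2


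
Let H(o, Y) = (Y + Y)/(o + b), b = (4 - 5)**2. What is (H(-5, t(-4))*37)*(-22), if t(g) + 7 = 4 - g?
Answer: 407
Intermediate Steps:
t(g) = -3 - g (t(g) = -7 + (4 - g) = -3 - g)
b = 1 (b = (-1)**2 = 1)
H(o, Y) = 2*Y/(1 + o) (H(o, Y) = (Y + Y)/(o + 1) = (2*Y)/(1 + o) = 2*Y/(1 + o))
(H(-5, t(-4))*37)*(-22) = ((2*(-3 - 1*(-4))/(1 - 5))*37)*(-22) = ((2*(-3 + 4)/(-4))*37)*(-22) = ((2*1*(-1/4))*37)*(-22) = -1/2*37*(-22) = -37/2*(-22) = 407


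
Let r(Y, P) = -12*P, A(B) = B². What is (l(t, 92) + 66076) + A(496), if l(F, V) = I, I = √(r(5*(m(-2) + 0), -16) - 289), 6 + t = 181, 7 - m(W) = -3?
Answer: 312092 + I*√97 ≈ 3.1209e+5 + 9.8489*I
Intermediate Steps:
m(W) = 10 (m(W) = 7 - 1*(-3) = 7 + 3 = 10)
t = 175 (t = -6 + 181 = 175)
I = I*√97 (I = √(-12*(-16) - 289) = √(192 - 289) = √(-97) = I*√97 ≈ 9.8489*I)
l(F, V) = I*√97
(l(t, 92) + 66076) + A(496) = (I*√97 + 66076) + 496² = (66076 + I*√97) + 246016 = 312092 + I*√97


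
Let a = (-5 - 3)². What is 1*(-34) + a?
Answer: 30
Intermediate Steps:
a = 64 (a = (-8)² = 64)
1*(-34) + a = 1*(-34) + 64 = -34 + 64 = 30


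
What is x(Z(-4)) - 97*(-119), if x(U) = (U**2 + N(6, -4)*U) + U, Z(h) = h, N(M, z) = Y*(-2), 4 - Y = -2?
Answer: 11603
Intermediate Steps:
Y = 6 (Y = 4 - 1*(-2) = 4 + 2 = 6)
N(M, z) = -12 (N(M, z) = 6*(-2) = -12)
x(U) = U**2 - 11*U (x(U) = (U**2 - 12*U) + U = U**2 - 11*U)
x(Z(-4)) - 97*(-119) = -4*(-11 - 4) - 97*(-119) = -4*(-15) + 11543 = 60 + 11543 = 11603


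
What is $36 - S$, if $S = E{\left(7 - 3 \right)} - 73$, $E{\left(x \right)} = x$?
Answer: $105$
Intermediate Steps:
$S = -69$ ($S = \left(7 - 3\right) - 73 = 4 - 73 = -69$)
$36 - S = 36 - -69 = 36 + 69 = 105$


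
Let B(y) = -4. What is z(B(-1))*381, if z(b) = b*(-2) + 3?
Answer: 4191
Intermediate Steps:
z(b) = 3 - 2*b (z(b) = -2*b + 3 = 3 - 2*b)
z(B(-1))*381 = (3 - 2*(-4))*381 = (3 + 8)*381 = 11*381 = 4191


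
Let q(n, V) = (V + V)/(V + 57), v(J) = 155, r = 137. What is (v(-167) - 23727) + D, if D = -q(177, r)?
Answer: -2286621/97 ≈ -23573.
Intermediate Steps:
q(n, V) = 2*V/(57 + V) (q(n, V) = (2*V)/(57 + V) = 2*V/(57 + V))
D = -137/97 (D = -2*137/(57 + 137) = -2*137/194 = -1*137/97 = -137/97 ≈ -1.4124)
(v(-167) - 23727) + D = (155 - 23727) - 137/97 = -23572 - 137/97 = -2286621/97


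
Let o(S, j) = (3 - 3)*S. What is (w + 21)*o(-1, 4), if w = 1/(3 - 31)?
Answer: 0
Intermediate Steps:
o(S, j) = 0 (o(S, j) = 0*S = 0)
w = -1/28 (w = 1/(-28) = -1/28 ≈ -0.035714)
(w + 21)*o(-1, 4) = (-1/28 + 21)*0 = (587/28)*0 = 0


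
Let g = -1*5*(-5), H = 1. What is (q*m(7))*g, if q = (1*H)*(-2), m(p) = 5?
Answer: -250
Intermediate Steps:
g = 25 (g = -5*(-5) = 25)
q = -2 (q = (1*1)*(-2) = 1*(-2) = -2)
(q*m(7))*g = -2*5*25 = -10*25 = -250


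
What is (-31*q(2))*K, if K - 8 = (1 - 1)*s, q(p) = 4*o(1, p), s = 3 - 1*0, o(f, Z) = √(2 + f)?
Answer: -992*√3 ≈ -1718.2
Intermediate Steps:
s = 3 (s = 3 + 0 = 3)
q(p) = 4*√3 (q(p) = 4*√(2 + 1) = 4*√3)
K = 8 (K = 8 + (1 - 1)*3 = 8 + 0*3 = 8 + 0 = 8)
(-31*q(2))*K = -124*√3*8 = -992*√3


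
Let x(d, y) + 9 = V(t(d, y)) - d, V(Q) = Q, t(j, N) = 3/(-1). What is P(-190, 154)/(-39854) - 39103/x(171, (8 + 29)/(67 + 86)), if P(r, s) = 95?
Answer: 1558393577/7293282 ≈ 213.68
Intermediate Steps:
t(j, N) = -3 (t(j, N) = 3*(-1) = -3)
x(d, y) = -12 - d (x(d, y) = -9 + (-3 - d) = -12 - d)
P(-190, 154)/(-39854) - 39103/x(171, (8 + 29)/(67 + 86)) = 95/(-39854) - 39103/(-12 - 1*171) = 95*(-1/39854) - 39103/(-12 - 171) = -95/39854 - 39103/(-183) = -95/39854 - 39103*(-1/183) = -95/39854 + 39103/183 = 1558393577/7293282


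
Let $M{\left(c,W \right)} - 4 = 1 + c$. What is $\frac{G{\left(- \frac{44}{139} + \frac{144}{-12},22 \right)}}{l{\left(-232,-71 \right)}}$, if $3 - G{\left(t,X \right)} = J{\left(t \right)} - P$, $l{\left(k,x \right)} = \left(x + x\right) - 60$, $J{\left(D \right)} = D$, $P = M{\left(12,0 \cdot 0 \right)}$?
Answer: $- \frac{2246}{14039} \approx -0.15998$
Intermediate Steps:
$M{\left(c,W \right)} = 5 + c$ ($M{\left(c,W \right)} = 4 + \left(1 + c\right) = 5 + c$)
$P = 17$ ($P = 5 + 12 = 17$)
$l{\left(k,x \right)} = -60 + 2 x$ ($l{\left(k,x \right)} = 2 x - 60 = -60 + 2 x$)
$G{\left(t,X \right)} = 20 - t$ ($G{\left(t,X \right)} = 3 - \left(t - 17\right) = 3 - \left(-17 + t\right) = 20 - t$)
$\frac{G{\left(- \frac{44}{139} + \frac{144}{-12},22 \right)}}{l{\left(-232,-71 \right)}} = \frac{20 - \left(- \frac{44}{139} + \frac{144}{-12}\right)}{-60 + 2 \left(-71\right)} = \frac{20 - \left(\left(-44\right) \frac{1}{139} + 144 \left(- \frac{1}{12}\right)\right)}{-60 - 142} = \frac{20 - \left(- \frac{44}{139} - 12\right)}{-202} = \left(20 - - \frac{1712}{139}\right) \left(- \frac{1}{202}\right) = \left(20 + \frac{1712}{139}\right) \left(- \frac{1}{202}\right) = \frac{4492}{139} \left(- \frac{1}{202}\right) = - \frac{2246}{14039}$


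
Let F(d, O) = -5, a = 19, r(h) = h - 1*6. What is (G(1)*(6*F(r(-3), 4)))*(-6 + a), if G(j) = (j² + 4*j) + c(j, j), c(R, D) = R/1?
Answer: -2340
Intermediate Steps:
r(h) = -6 + h (r(h) = h - 6 = -6 + h)
c(R, D) = R (c(R, D) = R*1 = R)
G(j) = j² + 5*j (G(j) = (j² + 4*j) + j = j² + 5*j)
(G(1)*(6*F(r(-3), 4)))*(-6 + a) = ((1*(5 + 1))*(6*(-5)))*(-6 + 19) = ((1*6)*(-30))*13 = (6*(-30))*13 = -180*13 = -2340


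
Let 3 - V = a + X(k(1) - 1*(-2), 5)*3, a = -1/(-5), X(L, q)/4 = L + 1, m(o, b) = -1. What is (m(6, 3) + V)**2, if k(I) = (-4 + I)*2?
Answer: 35721/25 ≈ 1428.8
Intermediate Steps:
k(I) = -8 + 2*I
X(L, q) = 4 + 4*L (X(L, q) = 4*(L + 1) = 4*(1 + L) = 4 + 4*L)
a = 1/5 (a = -1*(-1/5) = 1/5 ≈ 0.20000)
V = 194/5 (V = 3 - (1/5 + (4 + 4*((-8 + 2*1) - 1*(-2)))*3) = 3 - (1/5 + (4 + 4*((-8 + 2) + 2))*3) = 3 - (1/5 + (4 + 4*(-6 + 2))*3) = 3 - (1/5 + (4 + 4*(-4))*3) = 3 - (1/5 + (4 - 16)*3) = 3 - (1/5 - 12*3) = 3 - (1/5 - 36) = 3 - 1*(-179/5) = 3 + 179/5 = 194/5 ≈ 38.800)
(m(6, 3) + V)**2 = (-1 + 194/5)**2 = (189/5)**2 = 35721/25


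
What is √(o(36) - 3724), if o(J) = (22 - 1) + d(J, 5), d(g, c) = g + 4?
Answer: 3*I*√407 ≈ 60.523*I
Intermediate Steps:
d(g, c) = 4 + g
o(J) = 25 + J (o(J) = (22 - 1) + (4 + J) = 21 + (4 + J) = 25 + J)
√(o(36) - 3724) = √((25 + 36) - 3724) = √(61 - 3724) = √(-3663) = 3*I*√407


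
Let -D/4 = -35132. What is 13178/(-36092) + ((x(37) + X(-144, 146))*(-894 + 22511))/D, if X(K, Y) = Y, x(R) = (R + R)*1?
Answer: 10612018131/316996036 ≈ 33.477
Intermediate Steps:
x(R) = 2*R (x(R) = (2*R)*1 = 2*R)
D = 140528 (D = -4*(-35132) = 140528)
13178/(-36092) + ((x(37) + X(-144, 146))*(-894 + 22511))/D = 13178/(-36092) + ((2*37 + 146)*(-894 + 22511))/140528 = 13178*(-1/36092) + ((74 + 146)*21617)*(1/140528) = -6589/18046 + (220*21617)*(1/140528) = -6589/18046 + 4755740*(1/140528) = -6589/18046 + 1188935/35132 = 10612018131/316996036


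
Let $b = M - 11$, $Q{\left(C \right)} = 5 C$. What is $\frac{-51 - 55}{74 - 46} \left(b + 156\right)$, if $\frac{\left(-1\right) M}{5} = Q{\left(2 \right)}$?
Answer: $- \frac{5035}{14} \approx -359.64$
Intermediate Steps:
$M = -50$ ($M = - 5 \cdot 5 \cdot 2 = \left(-5\right) 10 = -50$)
$b = -61$ ($b = -50 - 11 = -61$)
$\frac{-51 - 55}{74 - 46} \left(b + 156\right) = \frac{-51 - 55}{74 - 46} \left(-61 + 156\right) = - \frac{106}{28} \cdot 95 = \left(-106\right) \frac{1}{28} \cdot 95 = \left(- \frac{53}{14}\right) 95 = - \frac{5035}{14}$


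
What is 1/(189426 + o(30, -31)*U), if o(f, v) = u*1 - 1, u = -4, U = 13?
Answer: 1/189361 ≈ 5.2809e-6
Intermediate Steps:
o(f, v) = -5 (o(f, v) = -4*1 - 1 = -4 - 1 = -5)
1/(189426 + o(30, -31)*U) = 1/(189426 - 5*13) = 1/(189426 - 65) = 1/189361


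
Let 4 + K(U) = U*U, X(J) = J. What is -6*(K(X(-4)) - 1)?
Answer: -66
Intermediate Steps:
K(U) = -4 + U² (K(U) = -4 + U*U = -4 + U²)
-6*(K(X(-4)) - 1) = -6*((-4 + (-4)²) - 1) = -6*((-4 + 16) - 1) = -6*(12 - 1) = -6*11 = -66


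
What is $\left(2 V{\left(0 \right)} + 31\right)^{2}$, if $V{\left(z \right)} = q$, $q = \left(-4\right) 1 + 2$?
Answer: $729$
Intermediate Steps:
$q = -2$ ($q = -4 + 2 = -2$)
$V{\left(z \right)} = -2$
$\left(2 V{\left(0 \right)} + 31\right)^{2} = \left(2 \left(-2\right) + 31\right)^{2} = \left(-4 + 31\right)^{2} = 27^{2} = 729$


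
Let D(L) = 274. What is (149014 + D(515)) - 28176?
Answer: 121112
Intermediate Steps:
(149014 + D(515)) - 28176 = (149014 + 274) - 28176 = 149288 - 28176 = 121112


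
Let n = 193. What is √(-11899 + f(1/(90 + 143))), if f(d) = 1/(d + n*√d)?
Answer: √(-11666 - 2296507*√233)/√(1 + 193*√233) ≈ 109.08*I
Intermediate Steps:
f(d) = 1/(d + 193*√d)
√(-11899 + f(1/(90 + 143))) = √(-11899 + 1/(1/(90 + 143) + 193*√(1/(90 + 143)))) = √(-11899 + 1/(1/233 + 193*√(1/233))) = √(-11899 + 1/(1/233 + 193*(√233/233))) = √(-11899 + 1/(1/233 + 193*√233/233))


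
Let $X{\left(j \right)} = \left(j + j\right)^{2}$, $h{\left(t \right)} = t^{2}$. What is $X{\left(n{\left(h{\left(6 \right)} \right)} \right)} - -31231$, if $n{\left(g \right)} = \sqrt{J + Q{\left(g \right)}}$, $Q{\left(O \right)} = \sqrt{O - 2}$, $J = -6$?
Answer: $31207 + 4 \sqrt{34} \approx 31230.0$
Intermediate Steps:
$Q{\left(O \right)} = \sqrt{-2 + O}$
$n{\left(g \right)} = \sqrt{-6 + \sqrt{-2 + g}}$
$X{\left(j \right)} = 4 j^{2}$ ($X{\left(j \right)} = \left(2 j\right)^{2} = 4 j^{2}$)
$X{\left(n{\left(h{\left(6 \right)} \right)} \right)} - -31231 = 4 \left(\sqrt{-6 + \sqrt{-2 + 6^{2}}}\right)^{2} - -31231 = 4 \left(\sqrt{-6 + \sqrt{-2 + 36}}\right)^{2} + 31231 = 4 \left(\sqrt{-6 + \sqrt{34}}\right)^{2} + 31231 = 4 \left(-6 + \sqrt{34}\right) + 31231 = \left(-24 + 4 \sqrt{34}\right) + 31231 = 31207 + 4 \sqrt{34}$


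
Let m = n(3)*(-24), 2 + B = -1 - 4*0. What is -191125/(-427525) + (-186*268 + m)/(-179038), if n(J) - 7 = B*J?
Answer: 1110187655/1530864419 ≈ 0.72520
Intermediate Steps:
B = -3 (B = -2 + (-1 - 4*0) = -2 + (-1 + 0) = -2 - 1 = -3)
n(J) = 7 - 3*J
m = 48 (m = (7 - 3*3)*(-24) = (7 - 9)*(-24) = -2*(-24) = 48)
-191125/(-427525) + (-186*268 + m)/(-179038) = -191125/(-427525) + (-186*268 + 48)/(-179038) = -191125*(-1/427525) + (-49848 + 48)*(-1/179038) = 7645/17101 - 49800*(-1/179038) = 7645/17101 + 24900/89519 = 1110187655/1530864419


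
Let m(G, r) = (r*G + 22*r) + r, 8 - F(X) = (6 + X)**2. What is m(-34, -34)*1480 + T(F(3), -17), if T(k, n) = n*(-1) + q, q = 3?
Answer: 553540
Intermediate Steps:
F(X) = 8 - (6 + X)**2
m(G, r) = 23*r + G*r (m(G, r) = (G*r + 22*r) + r = (22*r + G*r) + r = 23*r + G*r)
T(k, n) = 3 - n (T(k, n) = n*(-1) + 3 = -n + 3 = 3 - n)
m(-34, -34)*1480 + T(F(3), -17) = -34*(23 - 34)*1480 + (3 - 1*(-17)) = -34*(-11)*1480 + (3 + 17) = 374*1480 + 20 = 553520 + 20 = 553540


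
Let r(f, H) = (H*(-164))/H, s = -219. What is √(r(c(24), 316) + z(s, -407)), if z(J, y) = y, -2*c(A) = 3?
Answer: I*√571 ≈ 23.896*I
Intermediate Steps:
c(A) = -3/2 (c(A) = -½*3 = -3/2)
r(f, H) = -164 (r(f, H) = (-164*H)/H = -164)
√(r(c(24), 316) + z(s, -407)) = √(-164 - 407) = √(-571) = I*√571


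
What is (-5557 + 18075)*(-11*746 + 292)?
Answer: -99067452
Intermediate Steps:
(-5557 + 18075)*(-11*746 + 292) = 12518*(-8206 + 292) = 12518*(-7914) = -99067452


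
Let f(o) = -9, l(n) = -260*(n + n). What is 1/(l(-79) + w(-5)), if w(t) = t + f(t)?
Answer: 1/41066 ≈ 2.4351e-5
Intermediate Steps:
l(n) = -520*n
w(t) = -9 + t (w(t) = t - 9 = -9 + t)
1/(l(-79) + w(-5)) = 1/(-520*(-79) + (-9 - 5)) = 1/(41080 - 14) = 1/41066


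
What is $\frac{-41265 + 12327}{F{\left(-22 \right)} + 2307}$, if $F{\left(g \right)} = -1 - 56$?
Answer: $- \frac{4823}{375} \approx -12.861$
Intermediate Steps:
$F{\left(g \right)} = -57$ ($F{\left(g \right)} = -1 - 56 = -57$)
$\frac{-41265 + 12327}{F{\left(-22 \right)} + 2307} = \frac{-41265 + 12327}{-57 + 2307} = - \frac{28938}{2250} = \left(-28938\right) \frac{1}{2250} = - \frac{4823}{375}$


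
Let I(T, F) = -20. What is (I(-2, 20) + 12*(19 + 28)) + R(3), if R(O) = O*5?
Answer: 559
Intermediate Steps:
R(O) = 5*O
(I(-2, 20) + 12*(19 + 28)) + R(3) = (-20 + 12*(19 + 28)) + 5*3 = (-20 + 12*47) + 15 = (-20 + 564) + 15 = 544 + 15 = 559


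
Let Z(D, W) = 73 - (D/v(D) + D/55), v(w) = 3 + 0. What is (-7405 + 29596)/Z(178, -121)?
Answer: 3661515/1721 ≈ 2127.6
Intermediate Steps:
v(w) = 3
Z(D, W) = 73 - 58*D/165 (Z(D, W) = 73 - (D/3 + D/55) = 73 - 58*D/165)
(-7405 + 29596)/Z(178, -121) = (-7405 + 29596)/(73 - 58/165*178) = 22191/(73 - 10324/165) = 22191/(1721/165) = 22191*(165/1721) = 3661515/1721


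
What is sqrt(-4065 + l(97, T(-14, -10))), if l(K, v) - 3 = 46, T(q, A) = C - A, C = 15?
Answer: 4*I*sqrt(251) ≈ 63.372*I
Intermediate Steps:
T(q, A) = 15 - A
l(K, v) = 49 (l(K, v) = 3 + 46 = 49)
sqrt(-4065 + l(97, T(-14, -10))) = sqrt(-4065 + 49) = sqrt(-4016) = 4*I*sqrt(251)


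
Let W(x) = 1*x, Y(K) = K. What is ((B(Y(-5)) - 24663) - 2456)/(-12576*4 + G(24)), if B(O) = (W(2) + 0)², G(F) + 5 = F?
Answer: 5423/10057 ≈ 0.53923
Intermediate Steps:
G(F) = -5 + F
W(x) = x
B(O) = 4 (B(O) = (2 + 0)² = 2² = 4)
((B(Y(-5)) - 24663) - 2456)/(-12576*4 + G(24)) = ((4 - 24663) - 2456)/(-12576*4 + (-5 + 24)) = (-24659 - 2456)/(-50304 + 19) = -27115/(-50285) = -27115*(-1/50285) = 5423/10057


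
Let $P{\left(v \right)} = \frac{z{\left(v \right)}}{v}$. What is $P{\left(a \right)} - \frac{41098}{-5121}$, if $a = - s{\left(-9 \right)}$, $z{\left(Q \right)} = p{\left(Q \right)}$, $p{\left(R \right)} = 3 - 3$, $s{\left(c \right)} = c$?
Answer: $\frac{41098}{5121} \approx 8.0254$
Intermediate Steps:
$p{\left(R \right)} = 0$
$z{\left(Q \right)} = 0$
$a = 9$ ($a = \left(-1\right) \left(-9\right) = 9$)
$P{\left(v \right)} = 0$ ($P{\left(v \right)} = \frac{0}{v} = 0$)
$P{\left(a \right)} - \frac{41098}{-5121} = 0 - \frac{41098}{-5121} = 0 - - \frac{41098}{5121} = 0 + \frac{41098}{5121} = \frac{41098}{5121}$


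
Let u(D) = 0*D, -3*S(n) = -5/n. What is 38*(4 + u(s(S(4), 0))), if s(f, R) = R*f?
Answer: 152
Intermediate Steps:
S(n) = 5/(3*n) (S(n) = -(-5)/(3*n) = 5/(3*n))
u(D) = 0
38*(4 + u(s(S(4), 0))) = 38*(4 + 0) = 38*4 = 152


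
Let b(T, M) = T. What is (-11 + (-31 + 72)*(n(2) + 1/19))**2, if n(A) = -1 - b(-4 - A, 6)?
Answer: 13890529/361 ≈ 38478.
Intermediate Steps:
n(A) = 3 + A (n(A) = -1 - (-4 - A) = -1 + (4 + A) = 3 + A)
(-11 + (-31 + 72)*(n(2) + 1/19))**2 = (-11 + (-31 + 72)*((3 + 2) + 1/19))**2 = (-11 + 41*(5 + 1/19))**2 = (-11 + 41*(96/19))**2 = (-11 + 3936/19)**2 = (3727/19)**2 = 13890529/361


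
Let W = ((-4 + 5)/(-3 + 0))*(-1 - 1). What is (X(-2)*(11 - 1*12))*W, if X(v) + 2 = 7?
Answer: -10/3 ≈ -3.3333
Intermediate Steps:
X(v) = 5 (X(v) = -2 + 7 = 5)
W = ⅔ (W = (1/(-3))*(-2) = (1*(-⅓))*(-2) = -⅓*(-2) = ⅔ ≈ 0.66667)
(X(-2)*(11 - 1*12))*W = (5*(11 - 1*12))*(⅔) = (5*(11 - 12))*(⅔) = (5*(-1))*(⅔) = -5*⅔ = -10/3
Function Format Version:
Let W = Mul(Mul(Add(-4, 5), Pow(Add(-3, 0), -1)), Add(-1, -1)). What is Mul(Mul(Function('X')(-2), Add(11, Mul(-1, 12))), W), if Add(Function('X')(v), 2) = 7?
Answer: Rational(-10, 3) ≈ -3.3333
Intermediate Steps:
Function('X')(v) = 5 (Function('X')(v) = Add(-2, 7) = 5)
W = Rational(2, 3) (W = Mul(Mul(1, Pow(-3, -1)), -2) = Mul(Mul(1, Rational(-1, 3)), -2) = Mul(Rational(-1, 3), -2) = Rational(2, 3) ≈ 0.66667)
Mul(Mul(Function('X')(-2), Add(11, Mul(-1, 12))), W) = Mul(Mul(5, Add(11, Mul(-1, 12))), Rational(2, 3)) = Mul(Mul(5, Add(11, -12)), Rational(2, 3)) = Mul(Mul(5, -1), Rational(2, 3)) = Mul(-5, Rational(2, 3)) = Rational(-10, 3)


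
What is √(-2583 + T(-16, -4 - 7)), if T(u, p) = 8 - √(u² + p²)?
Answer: √(-2575 - √377) ≈ 50.935*I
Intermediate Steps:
T(u, p) = 8 - √(p² + u²)
√(-2583 + T(-16, -4 - 7)) = √(-2583 + (8 - √((-4 - 7)² + (-16)²))) = √(-2583 + (8 - √((-11)² + 256))) = √(-2583 + (8 - √(121 + 256))) = √(-2583 + (8 - √377)) = √(-2575 - √377)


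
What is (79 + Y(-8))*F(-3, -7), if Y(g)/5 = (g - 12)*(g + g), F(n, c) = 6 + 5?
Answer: 18469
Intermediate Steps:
F(n, c) = 11
Y(g) = 10*g*(-12 + g) (Y(g) = 5*((g - 12)*(g + g)) = 5*((-12 + g)*(2*g)) = 5*(2*g*(-12 + g)) = 10*g*(-12 + g))
(79 + Y(-8))*F(-3, -7) = (79 + 10*(-8)*(-12 - 8))*11 = (79 + 10*(-8)*(-20))*11 = (79 + 1600)*11 = 1679*11 = 18469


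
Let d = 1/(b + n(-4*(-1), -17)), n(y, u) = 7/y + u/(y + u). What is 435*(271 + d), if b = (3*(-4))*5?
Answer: 116344955/987 ≈ 1.1788e+5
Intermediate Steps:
n(y, u) = 7/y + u/(u + y)
b = -60 (b = -12*5 = -60)
d = -52/2961 (d = 1/(-60 + (7*(-17) + 7*(-4*(-1)) - (-68)*(-1))/(((-4*(-1)))*(-17 - 4*(-1)))) = 1/(-60 + (-119 + 7*4 - 17*4)/(4*(-17 + 4))) = 1/(-60 + (¼)*(-119 + 28 - 68)/(-13)) = 1/(-60 + (¼)*(-1/13)*(-159)) = 1/(-60 + 159/52) = 1/(-2961/52) = -52/2961 ≈ -0.017562)
435*(271 + d) = 435*(271 - 52/2961) = 435*(802379/2961) = 116344955/987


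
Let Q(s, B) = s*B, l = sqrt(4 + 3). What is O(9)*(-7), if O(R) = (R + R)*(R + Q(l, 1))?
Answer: -1134 - 126*sqrt(7) ≈ -1467.4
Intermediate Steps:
l = sqrt(7) ≈ 2.6458
Q(s, B) = B*s
O(R) = 2*R*(R + sqrt(7)) (O(R) = (R + R)*(R + 1*sqrt(7)) = (2*R)*(R + sqrt(7)) = 2*R*(R + sqrt(7)))
O(9)*(-7) = (2*9*(9 + sqrt(7)))*(-7) = (162 + 18*sqrt(7))*(-7) = -1134 - 126*sqrt(7)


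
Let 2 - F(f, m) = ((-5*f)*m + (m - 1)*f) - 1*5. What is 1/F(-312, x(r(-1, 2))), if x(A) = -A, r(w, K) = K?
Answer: 1/2191 ≈ 0.00045641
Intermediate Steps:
F(f, m) = 7 - f*(-1 + m) + 5*f*m (F(f, m) = 2 - (((-5*f)*m + (m - 1)*f) - 1*5) = 2 - ((-5*f*m + (-1 + m)*f) - 5) = 2 - ((-5*f*m + f*(-1 + m)) - 5) = 2 - ((f*(-1 + m) - 5*f*m) - 5) = 2 - (-5 + f*(-1 + m) - 5*f*m) = 2 + (5 - f*(-1 + m) + 5*f*m) = 7 - f*(-1 + m) + 5*f*m)
1/F(-312, x(r(-1, 2))) = 1/(7 - 312 + 4*(-312)*(-1*2)) = 1/(7 - 312 + 4*(-312)*(-2)) = 1/(7 - 312 + 2496) = 1/2191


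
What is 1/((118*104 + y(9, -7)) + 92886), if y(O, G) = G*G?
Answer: 1/105207 ≈ 9.5051e-6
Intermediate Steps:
y(O, G) = G**2
1/((118*104 + y(9, -7)) + 92886) = 1/((118*104 + (-7)**2) + 92886) = 1/((12272 + 49) + 92886) = 1/(12321 + 92886) = 1/105207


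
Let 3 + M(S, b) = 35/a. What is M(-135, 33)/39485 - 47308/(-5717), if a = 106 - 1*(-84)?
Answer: 70981730721/8577958310 ≈ 8.2749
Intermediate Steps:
a = 190 (a = 106 + 84 = 190)
M(S, b) = -107/38 (M(S, b) = -3 + 35/190 = -3 + 35*(1/190) = -3 + 7/38 = -107/38)
M(-135, 33)/39485 - 47308/(-5717) = -107/38/39485 - 47308/(-5717) = -107/38*1/39485 - 47308*(-1/5717) = -107/1500430 + 47308/5717 = 70981730721/8577958310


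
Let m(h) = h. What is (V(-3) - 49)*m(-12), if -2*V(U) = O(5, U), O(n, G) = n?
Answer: 618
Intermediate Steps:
V(U) = -5/2 (V(U) = -½*5 = -5/2)
(V(-3) - 49)*m(-12) = (-5/2 - 49)*(-12) = -103/2*(-12) = 618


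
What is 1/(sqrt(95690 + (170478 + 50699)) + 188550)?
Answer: 188550/35550785633 - sqrt(316867)/35550785633 ≈ 5.2878e-6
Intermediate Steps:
1/(sqrt(95690 + (170478 + 50699)) + 188550) = 1/(sqrt(95690 + 221177) + 188550) = 1/(sqrt(316867) + 188550) = 1/(188550 + sqrt(316867))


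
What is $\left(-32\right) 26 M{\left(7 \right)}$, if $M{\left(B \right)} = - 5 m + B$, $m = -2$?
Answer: $-14144$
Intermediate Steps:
$M{\left(B \right)} = 10 + B$ ($M{\left(B \right)} = \left(-5\right) \left(-2\right) + B = 10 + B$)
$\left(-32\right) 26 M{\left(7 \right)} = \left(-32\right) 26 \left(10 + 7\right) = \left(-832\right) 17 = -14144$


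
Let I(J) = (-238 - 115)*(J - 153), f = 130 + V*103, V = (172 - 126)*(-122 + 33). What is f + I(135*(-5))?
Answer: -129268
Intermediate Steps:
V = -4094 (V = 46*(-89) = -4094)
f = -421552 (f = 130 - 4094*103 = 130 - 421682 = -421552)
I(J) = 54009 - 353*J (I(J) = -353*(-153 + J) = 54009 - 353*J)
f + I(135*(-5)) = -421552 + (54009 - 47655*(-5)) = -421552 + (54009 - 353*(-675)) = -421552 + (54009 + 238275) = -421552 + 292284 = -129268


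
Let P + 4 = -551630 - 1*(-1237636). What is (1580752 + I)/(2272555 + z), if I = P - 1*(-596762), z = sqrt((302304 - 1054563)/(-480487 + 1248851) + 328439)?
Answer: 5000126888523470320/3968220411030249563 - 5727032*sqrt(48476075450693867)/3968220411030249563 ≈ 1.2597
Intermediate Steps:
P = 686002 (P = -4 + (-551630 - 1*(-1237636)) = -4 + (-551630 + 1237636) = -4 + 686006 = 686002)
z = sqrt(48476075450693867)/384182 (z = sqrt(-752259/768364 + 328439) = sqrt(252359951537/768364) = sqrt(48476075450693867)/384182 ≈ 573.09)
I = 1282764 (I = 686002 - 1*(-596762) = 686002 + 596762 = 1282764)
(1580752 + I)/(2272555 + z) = (1580752 + 1282764)/(2272555 + sqrt(48476075450693867)/384182) = 2863516/(2272555 + sqrt(48476075450693867)/384182)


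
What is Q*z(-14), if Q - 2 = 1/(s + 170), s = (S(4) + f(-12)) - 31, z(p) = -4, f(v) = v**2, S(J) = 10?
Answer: -2348/293 ≈ -8.0137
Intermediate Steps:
s = 123 (s = (10 + (-12)**2) - 31 = (10 + 144) - 31 = 154 - 31 = 123)
Q = 587/293 (Q = 2 + 1/(123 + 170) = 2 + 1/293 = 587/293 ≈ 2.0034)
Q*z(-14) = (587/293)*(-4) = -2348/293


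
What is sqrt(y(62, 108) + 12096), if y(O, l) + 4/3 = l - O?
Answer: sqrt(109266)/3 ≈ 110.18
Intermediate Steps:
y(O, l) = -4/3 + l - O (y(O, l) = -4/3 + (l - O) = -4/3 + l - O)
sqrt(y(62, 108) + 12096) = sqrt((-4/3 + 108 - 1*62) + 12096) = sqrt((-4/3 + 108 - 62) + 12096) = sqrt(134/3 + 12096) = sqrt(36422/3) = sqrt(109266)/3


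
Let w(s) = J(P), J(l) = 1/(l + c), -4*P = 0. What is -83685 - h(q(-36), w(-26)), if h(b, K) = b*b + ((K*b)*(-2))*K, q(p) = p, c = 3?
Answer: -84989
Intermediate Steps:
P = 0 (P = -1/4*0 = 0)
J(l) = 1/(3 + l) (J(l) = 1/(l + 3) = 1/(3 + l))
w(s) = 1/3 (w(s) = 1/(3 + 0) = 1/3)
h(b, K) = b**2 - 2*b*K**2 (h(b, K) = b**2 + (-2*K*b)*K = b**2 - 2*b*K**2)
-83685 - h(q(-36), w(-26)) = -83685 - (-36)*(-36 - 2*(1/3)**2) = -83685 - (-36)*(-36 - 2*1/9) = -83685 - (-36)*(-36 - 2/9) = -83685 - (-36)*(-326)/9 = -83685 - 1*1304 = -83685 - 1304 = -84989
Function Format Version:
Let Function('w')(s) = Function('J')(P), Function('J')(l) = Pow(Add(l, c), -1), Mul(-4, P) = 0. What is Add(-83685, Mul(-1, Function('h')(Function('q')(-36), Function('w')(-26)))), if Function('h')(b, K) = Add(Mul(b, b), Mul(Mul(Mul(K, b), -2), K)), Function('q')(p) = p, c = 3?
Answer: -84989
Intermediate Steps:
P = 0 (P = Mul(Rational(-1, 4), 0) = 0)
Function('J')(l) = Pow(Add(3, l), -1) (Function('J')(l) = Pow(Add(l, 3), -1) = Pow(Add(3, l), -1))
Function('w')(s) = Rational(1, 3) (Function('w')(s) = Pow(Add(3, 0), -1) = Pow(3, -1) = Rational(1, 3))
Function('h')(b, K) = Add(Pow(b, 2), Mul(-2, b, Pow(K, 2))) (Function('h')(b, K) = Add(Pow(b, 2), Mul(Mul(-2, K, b), K)) = Add(Pow(b, 2), Mul(-2, b, Pow(K, 2))))
Add(-83685, Mul(-1, Function('h')(Function('q')(-36), Function('w')(-26)))) = Add(-83685, Mul(-1, Mul(-36, Add(-36, Mul(-2, Pow(Rational(1, 3), 2)))))) = Add(-83685, Mul(-1, Mul(-36, Add(-36, Mul(-2, Rational(1, 9)))))) = Add(-83685, Mul(-1, Mul(-36, Add(-36, Rational(-2, 9))))) = Add(-83685, Mul(-1, Mul(-36, Rational(-326, 9)))) = Add(-83685, Mul(-1, 1304)) = Add(-83685, -1304) = -84989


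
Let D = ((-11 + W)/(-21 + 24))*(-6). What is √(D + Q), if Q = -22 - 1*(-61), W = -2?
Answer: √65 ≈ 8.0623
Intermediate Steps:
Q = 39 (Q = -22 + 61 = 39)
D = 26 (D = ((-11 - 2)/(-21 + 24))*(-6) = -13/3*(-6) = 26)
√(D + Q) = √(26 + 39) = √65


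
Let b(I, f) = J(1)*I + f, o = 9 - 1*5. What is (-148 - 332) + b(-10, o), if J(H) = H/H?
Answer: -486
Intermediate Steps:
o = 4 (o = 9 - 5 = 4)
J(H) = 1
b(I, f) = I + f (b(I, f) = 1*I + f = I + f)
(-148 - 332) + b(-10, o) = (-148 - 332) + (-10 + 4) = -480 - 6 = -486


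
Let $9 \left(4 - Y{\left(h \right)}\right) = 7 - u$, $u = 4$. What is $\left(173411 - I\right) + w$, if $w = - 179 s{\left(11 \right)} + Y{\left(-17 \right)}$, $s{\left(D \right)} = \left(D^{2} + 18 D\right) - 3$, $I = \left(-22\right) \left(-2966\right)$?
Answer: $\frac{154796}{3} \approx 51599.0$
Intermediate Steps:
$I = 65252$
$s{\left(D \right)} = -3 + D^{2} + 18 D$
$Y{\left(h \right)} = \frac{11}{3}$ ($Y{\left(h \right)} = 4 - \frac{7 - 4}{9} = 4 - \frac{1}{3} = \frac{11}{3}$)
$w = - \frac{169681}{3}$ ($w = - 179 \left(-3 + 11^{2} + 18 \cdot 11\right) + \frac{11}{3} = - 179 \left(-3 + 121 + 198\right) + \frac{11}{3} = \left(-179\right) 316 + \frac{11}{3} = -56564 + \frac{11}{3} = - \frac{169681}{3} \approx -56560.0$)
$\left(173411 - I\right) + w = \left(173411 - 65252\right) - \frac{169681}{3} = 108159 - \frac{169681}{3} = \frac{154796}{3}$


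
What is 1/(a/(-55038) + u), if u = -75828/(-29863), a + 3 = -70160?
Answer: 1643599794/6268699133 ≈ 0.26219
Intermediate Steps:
a = -70163 (a = -3 - 70160 = -70163)
u = 75828/29863 (u = -75828*(-1)/29863 = -1*(-75828/29863) = 75828/29863 ≈ 2.5392)
1/(a/(-55038) + u) = 1/(-70163/(-55038) + 75828/29863) = 1/(-70163*(-1/55038) + 75828/29863) = 1/(70163/55038 + 75828/29863) = 1/(6268699133/1643599794) = 1643599794/6268699133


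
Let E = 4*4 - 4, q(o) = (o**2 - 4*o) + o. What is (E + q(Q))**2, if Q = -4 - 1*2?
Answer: 4356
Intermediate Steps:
Q = -6 (Q = -4 - 2 = -6)
q(o) = o**2 - 3*o
E = 12 (E = 16 - 4 = 12)
(E + q(Q))**2 = (12 - 6*(-3 - 6))**2 = (12 - 6*(-9))**2 = (12 + 54)**2 = 66**2 = 4356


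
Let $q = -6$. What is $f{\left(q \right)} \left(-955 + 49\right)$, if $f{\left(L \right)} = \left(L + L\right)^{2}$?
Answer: $-130464$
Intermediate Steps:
$f{\left(L \right)} = 4 L^{2}$ ($f{\left(L \right)} = \left(2 L\right)^{2} = 4 L^{2}$)
$f{\left(q \right)} \left(-955 + 49\right) = 4 \left(-6\right)^{2} \left(-955 + 49\right) = 4 \cdot 36 \left(-906\right) = 144 \left(-906\right) = -130464$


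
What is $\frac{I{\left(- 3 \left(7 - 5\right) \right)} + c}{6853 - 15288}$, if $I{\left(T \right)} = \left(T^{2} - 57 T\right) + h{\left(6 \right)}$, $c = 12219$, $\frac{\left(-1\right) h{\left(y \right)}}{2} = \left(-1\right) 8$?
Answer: $- \frac{12613}{8435} \approx -1.4953$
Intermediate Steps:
$h{\left(y \right)} = 16$ ($h{\left(y \right)} = - 2 \left(\left(-1\right) 8\right) = \left(-2\right) \left(-8\right) = 16$)
$I{\left(T \right)} = 16 + T^{2} - 57 T$ ($I{\left(T \right)} = \left(T^{2} - 57 T\right) + 16 = 16 + T^{2} - 57 T$)
$\frac{I{\left(- 3 \left(7 - 5\right) \right)} + c}{6853 - 15288} = \frac{\left(16 + \left(- 3 \left(7 - 5\right)\right)^{2} - 57 \left(- 3 \left(7 - 5\right)\right)\right) + 12219}{6853 - 15288} = \frac{\left(16 + \left(\left(-3\right) 2\right)^{2} - 57 \left(\left(-3\right) 2\right)\right) + 12219}{-8435} = \left(\left(16 + \left(-6\right)^{2} - -342\right) + 12219\right) \left(- \frac{1}{8435}\right) = \left(\left(16 + 36 + 342\right) + 12219\right) \left(- \frac{1}{8435}\right) = \left(394 + 12219\right) \left(- \frac{1}{8435}\right) = 12613 \left(- \frac{1}{8435}\right) = - \frac{12613}{8435}$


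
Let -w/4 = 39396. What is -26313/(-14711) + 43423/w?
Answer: 3507712039/2318218224 ≈ 1.5131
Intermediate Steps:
w = -157584 (w = -4*39396 = -157584)
-26313/(-14711) + 43423/w = -26313/(-14711) + 43423/(-157584) = -26313*(-1/14711) + 43423*(-1/157584) = 26313/14711 - 43423/157584 = 3507712039/2318218224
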